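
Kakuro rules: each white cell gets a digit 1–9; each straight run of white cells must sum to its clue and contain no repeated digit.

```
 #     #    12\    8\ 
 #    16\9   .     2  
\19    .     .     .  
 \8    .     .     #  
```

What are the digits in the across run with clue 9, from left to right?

16 in 2 cells must be {7,9}.
R1C2 = 9 − 2 = 7 completes the 9 across.
R2C3 = 8 − 2 = 6 completes the 8 down.
Intersecting the 8 across with the 16 down forces R3C1 = 7.
R3C2 = 8 − 7 = 1 completes the 8 across.
R2C1 = 16 − 7 = 9 completes the 16 down.
R2C2 = 19 − 15 = 4 completes the 19 across.

7 2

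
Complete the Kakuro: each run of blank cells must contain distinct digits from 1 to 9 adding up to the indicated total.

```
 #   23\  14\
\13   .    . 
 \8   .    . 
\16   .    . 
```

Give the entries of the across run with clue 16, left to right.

9 7

16 in 2 cells must be {7,9}; 23 in 3 cells must be {6,8,9}.
The 8 across and the 23 down share only 6, so R2C1 = 6.
R2C2 = 8 − 6 = 2 completes the 8 across.
Given what's placed, R3C1 must be 9 to fit the 16 across and 23 down.
R3C2 = 16 − 9 = 7 completes the 16 across.
R1C1 = 23 − 15 = 8 completes the 23 down.
R1C2 = 13 − 8 = 5 completes the 13 across.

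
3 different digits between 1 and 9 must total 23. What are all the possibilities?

{6,8,9}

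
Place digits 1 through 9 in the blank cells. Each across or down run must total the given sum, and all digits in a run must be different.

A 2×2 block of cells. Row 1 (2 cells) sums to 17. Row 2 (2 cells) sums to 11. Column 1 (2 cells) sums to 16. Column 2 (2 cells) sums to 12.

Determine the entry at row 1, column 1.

9

17 in 2 cells must be {8,9}; 16 in 2 cells must be {7,9}.
The 17 across and the 16 down share only 9, so (1,1) = 9.
(1,2) = 17 − 9 = 8 completes the 17 across.
(2,1) = 16 − 9 = 7 completes the 16 down.
(2,2) = 11 − 7 = 4 completes the 11 across.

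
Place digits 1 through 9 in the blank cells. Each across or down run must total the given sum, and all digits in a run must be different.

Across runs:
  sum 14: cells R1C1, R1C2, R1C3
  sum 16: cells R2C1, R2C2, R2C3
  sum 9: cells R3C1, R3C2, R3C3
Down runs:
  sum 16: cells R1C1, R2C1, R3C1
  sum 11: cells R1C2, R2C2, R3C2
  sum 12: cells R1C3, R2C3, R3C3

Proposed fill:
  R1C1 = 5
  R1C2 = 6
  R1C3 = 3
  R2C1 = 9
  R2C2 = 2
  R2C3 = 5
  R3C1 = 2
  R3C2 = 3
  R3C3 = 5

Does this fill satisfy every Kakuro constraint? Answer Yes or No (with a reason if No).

No — the across run R3C1–R3C3 sums to 10, not 9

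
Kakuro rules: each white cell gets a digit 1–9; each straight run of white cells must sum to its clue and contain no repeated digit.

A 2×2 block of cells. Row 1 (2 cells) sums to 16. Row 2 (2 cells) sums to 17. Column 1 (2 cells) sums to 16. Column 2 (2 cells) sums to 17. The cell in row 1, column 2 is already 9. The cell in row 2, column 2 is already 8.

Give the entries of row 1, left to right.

7 9

16 in 2 cells must be {7,9}; 17 in 2 cells must be {8,9}.
(1,1) = 16 − 9 = 7 completes the 16 across.
(2,1) = 17 − 8 = 9 completes the 17 across.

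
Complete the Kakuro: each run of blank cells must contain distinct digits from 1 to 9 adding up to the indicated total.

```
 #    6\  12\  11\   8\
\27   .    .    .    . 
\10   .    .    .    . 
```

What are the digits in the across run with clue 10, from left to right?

10 in 4 cells must be {1,2,3,4}.
Nothing is forced directly, so branch on R1C1, whose candidates are 4 or 5. If R1C1 = 4: that forces R1C4 = 6, R2C1 = 2, after which R2C4 would have to be in {1,3,4} for the 10 across but in {2} for the 8 down — contradiction. So R1C1 = 5.
R2C1 = 6 − 5 = 1 completes the 6 down.
Nothing is forced directly, so branch on R2C2, whose candidates are 3 or 4. If R2C2 = 4: then R1C2 would have to be in {6,7,9} for the 27 across but in {8} for the 12 down — contradiction. So R2C2 = 3.
R1C2 = 12 − 3 = 9 completes the 12 down.
R2C4 = 2: the only remaining digit allowed by both the 10 across and the 8 down.
R1C4 = 8 − 2 = 6 completes the 8 down.
R2C3 = 10 − 6 = 4 completes the 10 across.

1 3 4 2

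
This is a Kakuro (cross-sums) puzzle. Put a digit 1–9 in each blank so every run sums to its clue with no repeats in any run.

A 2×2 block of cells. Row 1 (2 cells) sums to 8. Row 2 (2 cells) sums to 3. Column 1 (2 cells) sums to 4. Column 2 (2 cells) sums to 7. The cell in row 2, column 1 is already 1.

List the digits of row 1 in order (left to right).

3 5

3 in 2 cells must be {1,2}; 4 in 2 cells must be {1,3}.
(1,1) = 4 − 1 = 3 completes the 4 down.
(1,2) = 8 − 3 = 5 completes the 8 across.
(2,2) = 3 − 1 = 2 completes the 3 across.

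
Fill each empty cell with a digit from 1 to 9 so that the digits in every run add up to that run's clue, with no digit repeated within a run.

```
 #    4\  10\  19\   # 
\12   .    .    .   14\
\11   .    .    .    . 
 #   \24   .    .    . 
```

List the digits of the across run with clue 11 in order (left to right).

11 in 4 cells must be {1,2,3,5}; 24 in 3 cells must be {7,8,9}; 4 in 2 cells must be {1,3}.
Only 5 fits R2C4 under both its across sum 11 and down sum 14.
The 24 across and the 10 down share only 7, so R3C2 = 7.
R3C4 = 14 − 5 = 9 completes the 14 down.
R3C3 = 24 − 16 = 8 completes the 24 across.
R2C3 = 2: the only remaining digit allowed by both the 11 across and the 19 down.
R1C3 = 19 − 10 = 9 completes the 19 down.
Given what's placed, R2C2 must be 1 to fit the 11 across and 10 down.
R1C1 = 1: the only remaining digit allowed by both the 12 across and the 4 down.
R1C2 = 12 − 10 = 2 completes the 12 across.
R2C1 = 11 − 8 = 3 completes the 11 across.

3 1 2 5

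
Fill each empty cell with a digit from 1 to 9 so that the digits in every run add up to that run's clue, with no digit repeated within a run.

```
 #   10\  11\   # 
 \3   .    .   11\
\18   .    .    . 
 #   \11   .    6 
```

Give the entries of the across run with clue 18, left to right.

9 4 5

3 in 2 cells must be {1,2}.
R2C3 = 11 − 6 = 5 completes the 11 down.
R3C2 = 11 − 6 = 5 completes the 11 across.
Given what's placed, R1C2 must be 2 to fit the 3 across and 11 down.
R2C2 = 11 − 7 = 4 completes the 11 down.
R1C1 = 3 − 2 = 1 completes the 3 across.
R2C1 = 18 − 9 = 9 completes the 18 across.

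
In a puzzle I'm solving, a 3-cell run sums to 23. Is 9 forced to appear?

The only way to make 23 from 3 distinct digits is {6,8,9}, which contains 9.

Yes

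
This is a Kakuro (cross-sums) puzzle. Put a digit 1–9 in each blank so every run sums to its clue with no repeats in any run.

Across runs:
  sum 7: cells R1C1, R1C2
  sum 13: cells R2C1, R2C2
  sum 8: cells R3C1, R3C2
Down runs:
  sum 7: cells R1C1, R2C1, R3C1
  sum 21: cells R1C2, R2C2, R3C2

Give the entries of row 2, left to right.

7 in 3 cells must be {1,2,4}.
The 13 across and the 7 down share only 4, so R2C1 = 4.
R2C2 = 13 − 4 = 9 completes the 13 across.
Nothing is forced directly, so branch on R1C1, whose candidates are 1 or 2. If R1C1 = 1: then R1C2 would have to be in {6} for the 7 across but in {4,5,7,8} for the 21 down — contradiction. So R1C1 = 2.
R1C2 = 7 − 2 = 5 completes the 7 across.
R3C1 = 7 − 6 = 1 completes the 7 down.
R3C2 = 8 − 1 = 7 completes the 8 across.

4, 9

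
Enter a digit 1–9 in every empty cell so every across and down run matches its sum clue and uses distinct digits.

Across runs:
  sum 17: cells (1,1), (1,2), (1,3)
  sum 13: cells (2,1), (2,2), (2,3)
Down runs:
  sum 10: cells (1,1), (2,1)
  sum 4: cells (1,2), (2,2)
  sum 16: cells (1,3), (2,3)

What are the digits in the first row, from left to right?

9, 1, 7

4 in 2 cells must be {1,3}; 16 in 2 cells must be {7,9}.
Nothing is forced directly, so branch on (1,2), whose candidates are 1 or 3. If (1,2) = 3: that forces (1,3) = 9, (2,2) = 1, (2,3) = 7, after which (1,1) would have to be in {5} for the 17 across but in {1,2,3,4,6,7,8,9} for the 10 down — contradiction. So (1,2) = 1.
(2,2) = 4 − 1 = 3 completes the 4 down.
Given what's placed, (2,3) must be 9 to fit the 13 across and 16 down.
(1,3) = 16 − 9 = 7 completes the 16 down.
(2,1) = 13 − 12 = 1 completes the 13 across.
(1,1) = 17 − 8 = 9 completes the 17 across.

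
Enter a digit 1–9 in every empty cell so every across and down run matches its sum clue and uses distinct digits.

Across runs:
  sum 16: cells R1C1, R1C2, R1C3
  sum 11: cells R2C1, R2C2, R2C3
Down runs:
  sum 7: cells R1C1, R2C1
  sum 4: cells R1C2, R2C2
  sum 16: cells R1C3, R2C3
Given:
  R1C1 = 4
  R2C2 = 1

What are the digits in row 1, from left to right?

4 in 2 cells must be {1,3}; 16 in 2 cells must be {7,9}.
R1C2 = 4 − 1 = 3 completes the 4 down.
R1C3 = 16 − 7 = 9 completes the 16 across.
R2C1 = 7 − 4 = 3 completes the 7 down.
R2C3 = 11 − 4 = 7 completes the 11 across.

4 3 9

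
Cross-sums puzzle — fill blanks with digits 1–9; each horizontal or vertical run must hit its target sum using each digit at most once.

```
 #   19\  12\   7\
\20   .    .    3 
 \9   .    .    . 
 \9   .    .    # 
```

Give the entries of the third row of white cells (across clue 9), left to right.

R2C3 = 7 − 3 = 4 completes the 7 down.
No cell is forced outright now. R1C1 can only be 8 or 9 (the digits allowed by both its 20 across and its 19 down). If R1C1 = 8: that forces R1C2 = 9, R2C1 = 2, after which R2C2 would have to be in {3} for the 9 across but in {1,2} for the 12 down — contradiction. So R1C1 = 9.
R1C2 = 20 − 12 = 8 completes the 20 across.
Given what's placed, R2C2 must be 3 to fit the 9 across and 12 down.
R3C2 = 12 − 11 = 1 completes the 12 down.
R2C1 = 9 − 7 = 2 completes the 9 across.
R3C1 = 9 − 1 = 8 completes the 9 across.

8 1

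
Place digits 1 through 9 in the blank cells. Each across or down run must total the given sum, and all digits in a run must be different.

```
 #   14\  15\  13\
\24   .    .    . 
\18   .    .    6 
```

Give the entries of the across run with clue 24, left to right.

24 in 3 cells must be {7,8,9}.
R1C3 = 13 − 6 = 7 completes the 13 down.
No cell is forced outright now. R1C1 can only be 8 or 9 (the digits allowed by both its 24 across and its 14 down). If R1C1 = 8: that forces R1C2 = 9, after which R2C1 would have to be in {3,4,5,7,8,9} for the 18 across but in {6} for the 14 down — contradiction. So R1C1 = 9.
R1C2 = 24 − 16 = 8 completes the 24 across.
R2C1 = 14 − 9 = 5 completes the 14 down.
R2C2 = 18 − 11 = 7 completes the 18 across.

9 8 7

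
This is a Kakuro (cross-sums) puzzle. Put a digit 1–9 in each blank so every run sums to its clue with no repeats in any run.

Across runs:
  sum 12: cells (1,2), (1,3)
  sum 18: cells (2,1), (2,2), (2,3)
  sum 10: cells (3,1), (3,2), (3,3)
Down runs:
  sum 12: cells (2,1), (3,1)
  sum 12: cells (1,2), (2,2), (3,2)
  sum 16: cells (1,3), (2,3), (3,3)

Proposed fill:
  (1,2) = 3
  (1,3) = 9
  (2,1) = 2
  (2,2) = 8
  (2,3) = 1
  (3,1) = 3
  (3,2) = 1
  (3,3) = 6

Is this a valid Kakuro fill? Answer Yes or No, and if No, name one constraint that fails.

No — the across run (2,1)–(2,3) sums to 11, not 18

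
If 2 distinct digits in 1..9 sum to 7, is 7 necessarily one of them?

No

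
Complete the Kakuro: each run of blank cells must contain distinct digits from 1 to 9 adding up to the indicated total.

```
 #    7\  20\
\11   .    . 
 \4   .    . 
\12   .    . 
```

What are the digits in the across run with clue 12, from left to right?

4 in 2 cells must be {1,3}; 7 in 3 cells must be {1,2,4}.
The 4 across and the 7 down share only 1, so R2C1 = 1.
R2C2 = 4 − 1 = 3 completes the 4 across.
Given what's placed, R3C1 must be 4 to fit the 12 across and 7 down.
R3C2 = 12 − 4 = 8 completes the 12 across.
R1C1 = 7 − 5 = 2 completes the 7 down.
R1C2 = 11 − 2 = 9 completes the 11 across.

4 8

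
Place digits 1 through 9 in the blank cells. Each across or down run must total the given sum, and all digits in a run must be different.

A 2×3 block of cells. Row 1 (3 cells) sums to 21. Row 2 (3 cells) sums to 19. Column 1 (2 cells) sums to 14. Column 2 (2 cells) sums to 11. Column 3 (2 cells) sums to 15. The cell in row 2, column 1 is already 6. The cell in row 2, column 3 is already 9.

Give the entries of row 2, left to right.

(1,1) = 14 − 6 = 8 completes the 14 down.
(1,3) = 15 − 9 = 6 completes the 15 down.
(2,2) = 19 − 15 = 4 completes the 19 across.
(1,2) = 21 − 14 = 7 completes the 21 across.

6 4 9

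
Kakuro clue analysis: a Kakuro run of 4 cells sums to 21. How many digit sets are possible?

4 distinct digits from 1–9 sum between 10 and 30.

11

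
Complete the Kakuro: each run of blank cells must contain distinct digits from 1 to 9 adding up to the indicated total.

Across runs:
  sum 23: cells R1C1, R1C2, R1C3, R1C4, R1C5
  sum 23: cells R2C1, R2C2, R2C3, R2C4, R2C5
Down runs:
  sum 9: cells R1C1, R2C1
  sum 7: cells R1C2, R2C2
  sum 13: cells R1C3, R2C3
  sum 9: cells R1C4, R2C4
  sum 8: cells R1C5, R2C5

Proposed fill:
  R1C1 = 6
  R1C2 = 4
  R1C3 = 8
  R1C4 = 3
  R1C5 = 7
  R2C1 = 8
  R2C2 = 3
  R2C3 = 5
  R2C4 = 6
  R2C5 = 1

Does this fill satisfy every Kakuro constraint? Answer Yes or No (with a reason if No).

No — the down run R1C1–R2C1 sums to 14, not 9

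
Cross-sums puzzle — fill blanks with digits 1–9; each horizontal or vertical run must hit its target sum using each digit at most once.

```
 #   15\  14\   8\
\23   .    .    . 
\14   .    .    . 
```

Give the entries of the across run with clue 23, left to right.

23 in 3 cells must be {6,8,9}.
The 23 across and the 8 down share only 6, so R1C3 = 6.
R2C3 = 8 − 6 = 2 completes the 8 down.
Nothing is forced directly, so branch on R1C1, whose candidates are 8 or 9. If R1C1 = 9: that forces R1C2 = 8, after which R2C1 would have to be in {3,4,5,7,8,9} for the 14 across but in {6} for the 15 down — contradiction. So R1C1 = 8.
R1C2 = 23 − 14 = 9 completes the 23 across.
R2C1 = 15 − 8 = 7 completes the 15 down.
R2C2 = 14 − 9 = 5 completes the 14 across.

8 9 6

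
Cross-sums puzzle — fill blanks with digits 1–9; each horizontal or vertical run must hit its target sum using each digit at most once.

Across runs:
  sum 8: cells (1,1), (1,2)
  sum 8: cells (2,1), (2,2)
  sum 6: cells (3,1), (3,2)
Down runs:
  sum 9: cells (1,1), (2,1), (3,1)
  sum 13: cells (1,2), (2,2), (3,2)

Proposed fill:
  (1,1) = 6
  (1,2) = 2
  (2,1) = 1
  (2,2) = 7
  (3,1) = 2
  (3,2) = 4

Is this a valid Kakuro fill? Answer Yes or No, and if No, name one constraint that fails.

Across: 6+2=8; 1+7=8; 2+4=6. Down: 6+1+2=9; 2+7+4=13. No digit repeats within any run.

Yes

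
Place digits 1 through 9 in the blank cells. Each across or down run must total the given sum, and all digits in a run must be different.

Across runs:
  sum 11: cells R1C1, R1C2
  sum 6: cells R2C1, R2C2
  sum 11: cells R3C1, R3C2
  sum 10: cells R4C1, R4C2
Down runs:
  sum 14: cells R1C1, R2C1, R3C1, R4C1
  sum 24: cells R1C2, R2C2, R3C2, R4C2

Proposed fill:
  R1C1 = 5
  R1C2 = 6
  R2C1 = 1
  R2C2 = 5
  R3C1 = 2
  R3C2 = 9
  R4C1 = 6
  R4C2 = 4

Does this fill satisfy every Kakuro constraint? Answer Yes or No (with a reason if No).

Yes

Across: 5+6=11; 1+5=6; 2+9=11; 6+4=10. Down: 5+1+2+6=14; 6+5+9+4=24. No digit repeats within any run.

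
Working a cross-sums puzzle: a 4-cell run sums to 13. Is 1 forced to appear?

Yes

Every partition of 13 into 4 distinct digits includes 1: {1,2,3,7}, {1,2,4,6}, {1,3,4,5}.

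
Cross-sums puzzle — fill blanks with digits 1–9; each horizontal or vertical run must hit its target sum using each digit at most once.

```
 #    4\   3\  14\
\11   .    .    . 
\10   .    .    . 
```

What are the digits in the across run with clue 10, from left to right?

3 1 6

4 in 2 cells must be {1,3}; 3 in 2 cells must be {1,2}.
Nothing is forced directly, so branch on R2C3, whose candidates are 5 or 6. If R2C3 = 5: then R1C3 would have to be in {1,2,3,4,5,6,7,8} for the 11 across but in {9} for the 14 down — contradiction. So R2C3 = 6.
R1C3 = 14 − 6 = 8 completes the 14 down.
Given what's placed, R2C2 must be 1 to fit the 10 across and 3 down.
R1C1 = 1: the only remaining digit allowed by both the 11 across and the 4 down.
R1C2 = 11 − 9 = 2 completes the 11 across.
R2C1 = 10 − 7 = 3 completes the 10 across.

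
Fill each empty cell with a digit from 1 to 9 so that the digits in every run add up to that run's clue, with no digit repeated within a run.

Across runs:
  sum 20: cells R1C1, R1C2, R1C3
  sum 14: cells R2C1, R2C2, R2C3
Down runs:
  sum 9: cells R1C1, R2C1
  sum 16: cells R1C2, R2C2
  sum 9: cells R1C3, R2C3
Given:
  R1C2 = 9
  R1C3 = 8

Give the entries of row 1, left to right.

3 9 8

16 in 2 cells must be {7,9}.
R1C1 = 20 − 17 = 3 completes the 20 across.
R2C1 = 9 − 3 = 6 completes the 9 down.
R2C2 = 16 − 9 = 7 completes the 16 down.
R2C3 = 14 − 13 = 1 completes the 14 across.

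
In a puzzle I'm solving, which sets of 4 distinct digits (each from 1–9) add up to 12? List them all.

4 distinct digits from 1–9 sum between 10 and 30.

{1,2,3,6}; {1,2,4,5}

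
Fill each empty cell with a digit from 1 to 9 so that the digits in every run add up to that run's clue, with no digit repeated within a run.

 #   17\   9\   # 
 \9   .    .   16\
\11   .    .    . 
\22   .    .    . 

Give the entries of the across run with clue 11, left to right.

16 in 2 cells must be {7,9}.
Only 7 fits R2C3 under both its across sum 11 and down sum 16.
R3C3 = 16 − 7 = 9 completes the 16 down.
Nothing is forced directly, so branch on R2C2, whose candidates are 1 or 3. If R2C2 = 3: that forces R2C1 = 1, R3C1 = 7, after which R3C2 would have to be in {6} for the 22 across but in {1,2,4,5} for the 9 down — contradiction. So R2C2 = 1.
R2C1 = 11 − 8 = 3 completes the 11 across.

3 1 7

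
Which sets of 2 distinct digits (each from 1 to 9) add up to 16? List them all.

{7,9}

2 distinct digits from 1–9 sum between 3 and 17.
Only one set works: {7,9}.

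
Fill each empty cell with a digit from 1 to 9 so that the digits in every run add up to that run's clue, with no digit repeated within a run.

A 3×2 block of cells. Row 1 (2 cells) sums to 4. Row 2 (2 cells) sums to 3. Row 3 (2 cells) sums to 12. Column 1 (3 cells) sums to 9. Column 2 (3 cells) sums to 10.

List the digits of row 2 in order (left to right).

1 2

4 in 2 cells must be {1,3}; 3 in 2 cells must be {1,2}.
Nothing is forced directly, so branch on (2,1), whose candidates are 1 or 2. If (2,1) = 2: that forces (2,2) = 1, (1,2) = 3, after which (3,2) would have to be in {3,4,5,7,8,9} for the 12 across but in {6} for the 10 down — contradiction. So (2,1) = 1.
Given what's placed, (1,1) must be 3 to fit the 4 across and 9 down.
(1,2) = 4 − 3 = 1 completes the 4 across.
(2,2) = 3 − 1 = 2 completes the 3 across.
(3,1) = 9 − 4 = 5 completes the 9 down.
(3,2) = 12 − 5 = 7 completes the 12 across.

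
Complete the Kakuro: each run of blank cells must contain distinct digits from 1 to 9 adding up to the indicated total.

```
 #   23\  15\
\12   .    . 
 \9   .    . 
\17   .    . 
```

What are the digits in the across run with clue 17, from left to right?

9 8

17 in 2 cells must be {8,9}; 23 in 3 cells must be {6,8,9}.
Nothing is forced directly, so branch on R1C1, whose candidates are 8 or 9. If R1C1 = 9: that forces R1C2 = 3, R3C1 = 8, after which R3C2 would have to be in {9} for the 17 across but in {4,5,7,8} for the 15 down — contradiction. So R1C1 = 8.
R1C2 = 12 − 8 = 4 completes the 12 across.
Given what's placed, R2C1 must be 6 to fit the 9 across and 23 down.
R2C2 = 9 − 6 = 3 completes the 9 across.
R3C1 = 23 − 14 = 9 completes the 23 down.
R3C2 = 17 − 9 = 8 completes the 17 across.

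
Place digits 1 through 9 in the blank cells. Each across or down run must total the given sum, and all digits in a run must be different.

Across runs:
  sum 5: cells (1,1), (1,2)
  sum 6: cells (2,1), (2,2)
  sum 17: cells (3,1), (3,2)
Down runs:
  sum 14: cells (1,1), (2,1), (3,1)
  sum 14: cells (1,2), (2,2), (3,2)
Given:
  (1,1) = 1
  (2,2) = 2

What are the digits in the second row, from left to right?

4 2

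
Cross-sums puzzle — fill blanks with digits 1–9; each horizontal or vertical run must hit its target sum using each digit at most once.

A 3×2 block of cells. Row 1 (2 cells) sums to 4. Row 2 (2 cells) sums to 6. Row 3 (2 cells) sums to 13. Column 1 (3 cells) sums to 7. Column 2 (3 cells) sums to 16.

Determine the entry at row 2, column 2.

4 in 2 cells must be {1,3}; 7 in 3 cells must be {1,2,4}.
The 4 across and the 7 down share only 1, so (1,1) = 1.
(1,2) = 4 − 1 = 3 completes the 4 across.
Given what's placed, (3,1) must be 4 to fit the 13 across and 7 down.
(3,2) = 13 − 4 = 9 completes the 13 across.
(2,1) = 7 − 5 = 2 completes the 7 down.
(2,2) = 6 − 2 = 4 completes the 6 across.

4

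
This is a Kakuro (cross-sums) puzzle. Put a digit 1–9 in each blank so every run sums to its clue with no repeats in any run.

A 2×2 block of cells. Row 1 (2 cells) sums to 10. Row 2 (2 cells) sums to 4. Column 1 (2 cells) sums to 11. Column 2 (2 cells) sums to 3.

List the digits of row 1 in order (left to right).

8 2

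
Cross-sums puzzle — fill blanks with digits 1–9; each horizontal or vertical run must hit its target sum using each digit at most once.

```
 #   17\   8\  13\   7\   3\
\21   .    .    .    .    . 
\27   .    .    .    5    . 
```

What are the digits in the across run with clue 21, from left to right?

9 5 4 2 1

17 in 2 cells must be {8,9}; 3 in 2 cells must be {1,2}.
R1C4 = 7 − 5 = 2 completes the 7 down.
R1C5 = 1: the only remaining digit allowed by both the 21 across and the 3 down.
R2C5 = 3 − 1 = 2 completes the 3 down.
Nothing is forced directly, so branch on R2C2, whose candidates are 3 or 7. If R2C2 = 7: then R1C2 would have to be in {3,4,5,6,7,8,9} for the 21 across but in {1} for the 8 down — contradiction. So R2C2 = 3.
R1C2 = 8 − 3 = 5 completes the 8 down.
R1C1 = 9: the only remaining digit allowed by both the 21 across and the 17 down.
R1C3 = 21 − 17 = 4 completes the 21 across.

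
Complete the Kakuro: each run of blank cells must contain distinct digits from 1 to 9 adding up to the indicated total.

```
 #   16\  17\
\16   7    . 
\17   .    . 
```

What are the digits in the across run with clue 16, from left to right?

16 in 2 cells must be {7,9}; 17 in 2 cells must be {8,9}.
R1C2 = 16 − 7 = 9 completes the 16 across.
R2C1 = 16 − 7 = 9 completes the 16 down.
R2C2 = 17 − 9 = 8 completes the 17 across.

7 9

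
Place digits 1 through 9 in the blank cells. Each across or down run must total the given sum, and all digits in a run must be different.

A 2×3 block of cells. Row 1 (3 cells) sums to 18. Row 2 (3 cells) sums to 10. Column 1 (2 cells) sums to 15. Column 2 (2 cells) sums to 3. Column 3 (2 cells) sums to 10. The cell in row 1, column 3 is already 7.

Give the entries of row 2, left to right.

6 1 3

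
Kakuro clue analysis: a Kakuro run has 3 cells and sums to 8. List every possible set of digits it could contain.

3 distinct digits from 1–9 sum between 6 and 24.

{1,2,5}; {1,3,4}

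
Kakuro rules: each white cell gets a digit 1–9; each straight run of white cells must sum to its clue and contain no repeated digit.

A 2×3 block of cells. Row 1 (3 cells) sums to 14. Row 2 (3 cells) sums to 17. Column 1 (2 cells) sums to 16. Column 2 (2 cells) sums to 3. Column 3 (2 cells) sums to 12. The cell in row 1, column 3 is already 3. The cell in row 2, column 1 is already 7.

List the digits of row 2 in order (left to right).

16 in 2 cells must be {7,9}; 3 in 2 cells must be {1,2}.
(1,1) = 16 − 7 = 9 completes the 16 down.
(1,2) = 14 − 12 = 2 completes the 14 across.
(2,2) = 3 − 2 = 1 completes the 3 down.
(2,3) = 17 − 8 = 9 completes the 17 across.

7 1 9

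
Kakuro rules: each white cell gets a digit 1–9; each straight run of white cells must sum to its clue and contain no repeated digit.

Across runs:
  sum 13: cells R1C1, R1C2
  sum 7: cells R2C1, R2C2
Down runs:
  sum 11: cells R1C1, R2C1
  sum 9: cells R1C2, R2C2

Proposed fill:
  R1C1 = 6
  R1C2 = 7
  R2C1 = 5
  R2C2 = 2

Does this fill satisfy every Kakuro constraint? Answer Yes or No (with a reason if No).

Across: 6+7=13; 5+2=7. Down: 6+5=11; 7+2=9. No digit repeats within any run.

Yes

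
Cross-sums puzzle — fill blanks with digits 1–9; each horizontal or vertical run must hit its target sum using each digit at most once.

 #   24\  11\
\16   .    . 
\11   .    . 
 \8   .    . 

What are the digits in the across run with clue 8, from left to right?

7, 1

16 in 2 cells must be {7,9}; 24 in 3 cells must be {7,8,9}.
The 16 across and the 11 down share only 7, so R1C2 = 7.
Given what's placed, R2C2 must be 3 to fit the 11 across and 11 down.
R3C1 = 7: only digit in both the 8-across and 24-down candidate sets.
R3C2 = 8 − 7 = 1 completes the 8 across.
R1C1 = 16 − 7 = 9 completes the 16 across.
R2C1 = 11 − 3 = 8 completes the 11 across.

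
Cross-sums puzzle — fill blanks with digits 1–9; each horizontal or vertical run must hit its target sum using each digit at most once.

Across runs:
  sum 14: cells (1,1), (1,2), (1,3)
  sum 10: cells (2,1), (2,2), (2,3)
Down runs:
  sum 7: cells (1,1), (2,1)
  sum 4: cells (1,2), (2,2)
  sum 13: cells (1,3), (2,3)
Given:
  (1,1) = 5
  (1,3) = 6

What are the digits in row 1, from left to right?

5, 3, 6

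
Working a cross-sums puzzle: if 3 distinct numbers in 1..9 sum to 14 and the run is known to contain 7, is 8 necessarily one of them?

No

Counterexample: {1,6,7} sums to 14 under that restriction without using 8.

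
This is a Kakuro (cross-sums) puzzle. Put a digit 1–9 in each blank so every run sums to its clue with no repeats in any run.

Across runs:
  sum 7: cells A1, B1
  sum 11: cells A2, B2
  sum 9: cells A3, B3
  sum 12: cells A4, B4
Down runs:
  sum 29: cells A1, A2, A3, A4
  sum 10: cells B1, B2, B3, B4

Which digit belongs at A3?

29 in 4 cells must be {5,7,8,9}; 10 in 4 cells must be {1,2,3,4}.
Only 5 fits A1 under both its across sum 7 and down sum 29.
B1 = 7 − 5 = 2 completes the 7 across.
Nothing is forced directly, so branch on A3, whose candidates are 7 or 8. If A3 = 7: then B3 would have to be in {2} for the 9 across but in {1,3,4} for the 10 down — contradiction. So A3 = 8.

8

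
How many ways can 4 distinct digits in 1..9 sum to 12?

4 distinct digits from 1–9 sum between 10 and 30.
Enumerating: {1,2,3,6}, {1,2,4,5}.

2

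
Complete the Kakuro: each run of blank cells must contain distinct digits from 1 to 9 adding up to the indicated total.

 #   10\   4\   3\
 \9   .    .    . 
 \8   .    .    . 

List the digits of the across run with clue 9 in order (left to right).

4 in 2 cells must be {1,3}; 3 in 2 cells must be {1,2}.
Nothing is forced directly, so branch on R2C3, whose candidates are 1 or 2. If R2C3 = 2: that forces R1C3 = 1, R2C1 = 1, after which R2C2 would have to be in {5} for the 8 across but in {1,3} for the 4 down — contradiction. So R2C3 = 1.
R1C3 = 3 − 1 = 2 completes the 3 down.
Given what's placed, R2C2 must be 3 to fit the 8 across and 4 down.
R1C2 = 4 − 3 = 1 completes the 4 down.
R2C1 = 8 − 4 = 4 completes the 8 across.
R1C1 = 9 − 3 = 6 completes the 9 across.

6 1 2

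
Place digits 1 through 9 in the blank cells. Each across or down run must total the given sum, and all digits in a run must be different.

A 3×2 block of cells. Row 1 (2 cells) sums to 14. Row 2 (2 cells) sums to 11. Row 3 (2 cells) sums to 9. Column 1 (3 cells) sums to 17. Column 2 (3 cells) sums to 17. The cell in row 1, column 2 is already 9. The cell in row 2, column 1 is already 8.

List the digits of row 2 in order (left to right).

8 3

(1,1) = 14 − 9 = 5 completes the 14 across.
(2,2) = 11 − 8 = 3 completes the 11 across.
(3,1) = 17 − 13 = 4 completes the 17 down.
(3,2) = 9 − 4 = 5 completes the 9 across.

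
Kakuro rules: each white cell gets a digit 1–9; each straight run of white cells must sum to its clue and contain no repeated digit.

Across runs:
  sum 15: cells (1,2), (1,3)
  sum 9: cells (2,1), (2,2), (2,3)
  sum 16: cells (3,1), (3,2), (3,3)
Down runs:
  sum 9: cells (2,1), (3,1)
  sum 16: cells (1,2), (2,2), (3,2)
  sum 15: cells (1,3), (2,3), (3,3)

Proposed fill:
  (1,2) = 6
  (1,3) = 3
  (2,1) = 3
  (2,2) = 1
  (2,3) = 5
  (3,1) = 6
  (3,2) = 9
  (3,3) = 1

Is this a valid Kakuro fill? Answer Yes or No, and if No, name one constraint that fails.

No — the down run (1,3)–(3,3) sums to 9, not 15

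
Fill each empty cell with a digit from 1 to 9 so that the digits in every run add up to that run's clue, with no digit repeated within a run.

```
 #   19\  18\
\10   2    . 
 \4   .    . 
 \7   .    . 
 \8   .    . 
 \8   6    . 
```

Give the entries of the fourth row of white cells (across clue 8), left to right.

7 1

4 in 2 cells must be {1,3}.
R1C2 = 10 − 2 = 8 completes the 10 across.
R5C2 = 8 − 6 = 2 completes the 8 across.
Nothing is forced directly, so branch on R2C1, whose candidates are 1 or 3. If R2C1 = 3: that forces R2C2 = 1, R3C1 = 1, after which R3C2 would have to be in {6} for the 7 across but in {3,4} for the 18 down — contradiction. So R2C1 = 1.
R2C2 = 4 − 1 = 3 completes the 4 across.
Given what's placed, R3C1 must be 3 to fit the 7 across and 19 down.
R3C2 = 7 − 3 = 4 completes the 7 across.
R4C1 = 19 − 12 = 7 completes the 19 down.
R4C2 = 8 − 7 = 1 completes the 8 across.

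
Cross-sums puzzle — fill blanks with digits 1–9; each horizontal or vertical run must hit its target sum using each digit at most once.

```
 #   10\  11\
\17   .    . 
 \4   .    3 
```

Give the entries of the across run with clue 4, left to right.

1 3

17 in 2 cells must be {8,9}; 4 in 2 cells must be {1,3}.
R1C2 = 11 − 3 = 8 completes the 11 down.
R2C1 = 4 − 3 = 1 completes the 4 across.
R1C1 = 17 − 8 = 9 completes the 17 across.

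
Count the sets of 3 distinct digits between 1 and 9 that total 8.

3 distinct digits from 1–9 sum between 6 and 24.
Enumerating: {1,2,5}, {1,3,4}.

2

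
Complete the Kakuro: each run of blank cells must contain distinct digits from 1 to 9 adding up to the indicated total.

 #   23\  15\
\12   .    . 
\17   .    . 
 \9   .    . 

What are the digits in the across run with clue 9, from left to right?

6 3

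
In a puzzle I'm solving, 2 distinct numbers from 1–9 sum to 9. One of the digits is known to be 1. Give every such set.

{1,8}

2 distinct digits from 1–9 sum between 3 and 17.
Keeping only sets containing 1.
Only one set works: {1,8}.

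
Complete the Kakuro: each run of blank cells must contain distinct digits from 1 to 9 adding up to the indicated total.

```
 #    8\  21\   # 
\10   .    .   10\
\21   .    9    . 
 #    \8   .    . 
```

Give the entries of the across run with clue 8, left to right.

5 3

No cell is forced outright now. R3C2 can only be 5 or 7 (the digits allowed by both its 8 across and its 21 down). If R3C2 = 7: then R1C2 would have to be in {1,2,3,4,6,7,8,9} for the 10 across but in {5} for the 21 down — contradiction. So R3C2 = 5.
R1C2 = 21 − 14 = 7 completes the 21 down.
R3C3 = 8 − 5 = 3 completes the 8 across.
R1C1 = 10 − 7 = 3 completes the 10 across.
R2C1 = 8 − 3 = 5 completes the 8 down.
R2C3 = 21 − 14 = 7 completes the 21 across.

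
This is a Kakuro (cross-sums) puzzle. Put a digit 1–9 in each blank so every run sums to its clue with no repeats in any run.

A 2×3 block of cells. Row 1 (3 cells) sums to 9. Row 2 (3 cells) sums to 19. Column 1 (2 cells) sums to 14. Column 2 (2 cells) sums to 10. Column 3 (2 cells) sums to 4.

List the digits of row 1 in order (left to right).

4 in 2 cells must be {1,3}.
The 19 across and the 4 down share only 3, so (2,3) = 3.
(1,3) = 4 − 3 = 1 completes the 4 down.
Given what's placed, (2,1) must be 9 to fit the 19 across and 14 down.
(2,2) = 19 − 12 = 7 completes the 19 across.
(1,1) = 14 − 9 = 5 completes the 14 down.
(1,2) = 9 − 6 = 3 completes the 9 across.

5, 3, 1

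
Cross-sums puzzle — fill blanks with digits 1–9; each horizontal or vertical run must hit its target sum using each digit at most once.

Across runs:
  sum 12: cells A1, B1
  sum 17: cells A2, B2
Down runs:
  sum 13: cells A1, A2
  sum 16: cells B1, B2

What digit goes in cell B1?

17 in 2 cells must be {8,9}; 16 in 2 cells must be {7,9}.
The 17 across and the 16 down share only 9, so B2 = 9.
B1 = 16 − 9 = 7 completes the 16 down.
A2 = 17 − 9 = 8 completes the 17 across.
A1 = 12 − 7 = 5 completes the 12 across.

7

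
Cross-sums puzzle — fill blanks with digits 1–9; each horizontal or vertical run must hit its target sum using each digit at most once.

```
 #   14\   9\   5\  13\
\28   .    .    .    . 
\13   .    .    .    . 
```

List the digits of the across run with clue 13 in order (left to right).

Only 4 fits R1C3 under both its across sum 28 and down sum 5.
R2C3 = 5 − 4 = 1 completes the 5 down.
Nothing is forced directly, so branch on R1C1, whose candidates are 8 or 9. If R1C1 = 9: that forces R2C1 = 5, R2C4 = 4, after which R1C4 would have to be in {7,8} for the 28 across but in {9} for the 13 down — contradiction. So R1C1 = 8.
R1C2 = 7: the only remaining digit allowed by both the 28 across and the 9 down.
R1C4 = 28 − 19 = 9 completes the 28 across.
R2C1 = 14 − 8 = 6 completes the 14 down.
R2C2 = 9 − 7 = 2 completes the 9 down.
R2C4 = 13 − 9 = 4 completes the 13 across.

6 2 1 4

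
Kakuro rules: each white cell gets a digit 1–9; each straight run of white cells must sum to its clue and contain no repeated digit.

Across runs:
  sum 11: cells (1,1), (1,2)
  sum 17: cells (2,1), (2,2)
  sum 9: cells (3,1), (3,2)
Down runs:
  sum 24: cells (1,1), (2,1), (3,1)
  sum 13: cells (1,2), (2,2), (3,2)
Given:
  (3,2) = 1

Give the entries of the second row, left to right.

17 in 2 cells must be {8,9}; 24 in 3 cells must be {7,8,9}.
(3,1) = 9 − 1 = 8 completes the 9 across.
(2,1) = 9: the only remaining digit allowed by both the 17 across and the 24 down.
(2,2) = 17 − 9 = 8 completes the 17 across.
(1,1) = 24 − 17 = 7 completes the 24 down.
(1,2) = 11 − 7 = 4 completes the 11 across.

9 8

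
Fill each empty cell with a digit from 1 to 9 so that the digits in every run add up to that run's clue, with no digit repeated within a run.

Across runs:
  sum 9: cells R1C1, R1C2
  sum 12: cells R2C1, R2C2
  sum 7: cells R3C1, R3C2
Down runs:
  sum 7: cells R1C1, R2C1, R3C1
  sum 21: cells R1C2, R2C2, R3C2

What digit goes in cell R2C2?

7 in 3 cells must be {1,2,4}.
The 12 across and the 7 down share only 4, so R2C1 = 4.
R2C2 = 12 − 4 = 8 completes the 12 across.
Nothing is forced directly, so branch on R1C1, whose candidates are 1 or 2. If R1C1 = 1: then R1C2 would have to be in {8} for the 9 across but in {4,6,7,9} for the 21 down — contradiction. So R1C1 = 2.
R1C2 = 9 − 2 = 7 completes the 9 across.
R3C1 = 7 − 6 = 1 completes the 7 down.
R3C2 = 7 − 1 = 6 completes the 7 across.

8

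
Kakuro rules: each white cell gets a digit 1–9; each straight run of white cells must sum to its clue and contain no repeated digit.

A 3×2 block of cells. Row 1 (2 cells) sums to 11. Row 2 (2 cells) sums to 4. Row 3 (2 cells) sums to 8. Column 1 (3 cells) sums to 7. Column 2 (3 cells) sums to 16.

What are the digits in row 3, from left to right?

2 6

4 in 2 cells must be {1,3}; 7 in 3 cells must be {1,2,4}.
The 4 across and the 7 down share only 1, so (2,1) = 1.
(2,2) = 4 − 1 = 3 completes the 4 across.
Given what's placed, (3,1) must be 2 to fit the 8 across and 7 down.
(3,2) = 8 − 2 = 6 completes the 8 across.
(1,1) = 7 − 3 = 4 completes the 7 down.
(1,2) = 11 − 4 = 7 completes the 11 across.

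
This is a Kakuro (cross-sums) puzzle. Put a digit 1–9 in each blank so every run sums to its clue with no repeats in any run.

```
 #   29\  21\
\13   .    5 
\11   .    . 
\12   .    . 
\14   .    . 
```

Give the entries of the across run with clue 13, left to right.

29 in 4 cells must be {5,7,8,9}.
R1C1 = 13 − 5 = 8 completes the 13 across.
No cell is forced outright now. R4C1 can only be 5 or 9 (the digits allowed by both its 14 across and its 29 down). If R4C1 = 9: then R4C2 would have to be in {5} for the 14 across but in {1,2,3,4,6,7,8,9} for the 21 down — contradiction. So R4C1 = 5.
R4C2 = 14 − 5 = 9 completes the 14 across.
Nothing is forced directly, so branch on R2C1, whose candidates are 7 or 9. If R2C1 = 9: then R2C2 would have to be in {2} for the 11 across but in {1,3,4,6} for the 21 down — contradiction. So R2C1 = 7.
R2C2 = 11 − 7 = 4 completes the 11 across.
R3C1 = 29 − 20 = 9 completes the 29 down.
R3C2 = 12 − 9 = 3 completes the 12 across.

8 5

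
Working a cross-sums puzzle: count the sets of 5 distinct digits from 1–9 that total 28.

5 distinct digits from 1–9 sum between 15 and 35.

9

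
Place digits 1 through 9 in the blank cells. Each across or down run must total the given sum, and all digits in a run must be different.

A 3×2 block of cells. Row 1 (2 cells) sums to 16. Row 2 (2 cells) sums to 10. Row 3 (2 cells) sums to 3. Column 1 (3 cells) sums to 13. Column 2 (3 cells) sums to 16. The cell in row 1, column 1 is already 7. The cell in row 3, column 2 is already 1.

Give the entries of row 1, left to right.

7 9

16 in 2 cells must be {7,9}; 3 in 2 cells must be {1,2}.
(1,2) = 16 − 7 = 9 completes the 16 across.
(2,2) = 16 − 10 = 6 completes the 16 down.
(3,1) = 3 − 1 = 2 completes the 3 across.
(2,1) = 10 − 6 = 4 completes the 10 across.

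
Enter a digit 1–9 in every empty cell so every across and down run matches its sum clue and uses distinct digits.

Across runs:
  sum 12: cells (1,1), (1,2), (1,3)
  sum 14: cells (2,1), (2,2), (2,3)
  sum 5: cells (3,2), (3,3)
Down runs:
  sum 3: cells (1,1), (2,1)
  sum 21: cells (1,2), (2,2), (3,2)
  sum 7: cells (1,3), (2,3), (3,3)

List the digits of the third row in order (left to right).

4 1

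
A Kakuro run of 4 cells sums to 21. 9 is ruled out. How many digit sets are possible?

5

4 distinct digits from 1–9 sum between 10 and 30.
Dropping sets that contain 9.
Enumerating: {1,5,7,8}, {2,4,7,8}, {2,5,6,8}, {3,4,6,8}, {3,5,6,7}.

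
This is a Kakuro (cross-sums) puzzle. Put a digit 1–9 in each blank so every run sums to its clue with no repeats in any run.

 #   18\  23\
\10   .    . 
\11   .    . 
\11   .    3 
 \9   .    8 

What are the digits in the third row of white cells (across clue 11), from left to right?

Given what's placed, R1C2 must be 7 to fit the 10 across and 23 down.
R2C2 = 23 − 18 = 5 completes the 23 down.
R3C1 = 11 − 3 = 8 completes the 11 across.
R4C1 = 9 − 8 = 1 completes the 9 across.
R1C1 = 10 − 7 = 3 completes the 10 across.
R2C1 = 11 − 5 = 6 completes the 11 across.

8 3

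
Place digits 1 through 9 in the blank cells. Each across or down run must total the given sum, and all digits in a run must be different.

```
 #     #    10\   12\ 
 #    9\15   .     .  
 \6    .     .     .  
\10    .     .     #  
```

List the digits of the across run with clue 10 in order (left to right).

7 3

6 in 3 cells must be {1,2,3}.
The 6 across and the 12 down share only 3, so R2C3 = 3.
R1C3 = 12 − 3 = 9 completes the 12 down.
R1C2 = 15 − 9 = 6 completes the 15 across.
R2C2 = 1: the only remaining digit allowed by both the 6 across and the 10 down.
R3C2 = 10 − 7 = 3 completes the 10 down.
R2C1 = 6 − 4 = 2 completes the 6 across.
R3C1 = 10 − 3 = 7 completes the 10 across.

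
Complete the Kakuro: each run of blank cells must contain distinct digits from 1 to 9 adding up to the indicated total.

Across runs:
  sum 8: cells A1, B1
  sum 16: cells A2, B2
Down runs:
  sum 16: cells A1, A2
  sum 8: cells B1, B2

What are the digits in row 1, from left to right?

16 in 2 cells must be {7,9}.
The 8 across and the 16 down share only 7, so A1 = 7.
B1 = 8 − 7 = 1 completes the 8 across.
A2 = 16 − 7 = 9 completes the 16 down.
B2 = 16 − 9 = 7 completes the 16 across.

7, 1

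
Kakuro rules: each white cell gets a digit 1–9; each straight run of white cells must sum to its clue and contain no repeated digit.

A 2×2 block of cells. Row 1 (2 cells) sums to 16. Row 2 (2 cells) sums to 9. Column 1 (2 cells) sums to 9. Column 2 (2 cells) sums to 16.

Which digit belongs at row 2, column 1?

2

16 in 2 cells must be {7,9}.
The 16 across and the 9 down share only 7, so (1,1) = 7.
(1,2) = 16 − 7 = 9 completes the 16 across.
(2,1) = 9 − 7 = 2 completes the 9 down.
(2,2) = 9 − 2 = 7 completes the 9 across.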